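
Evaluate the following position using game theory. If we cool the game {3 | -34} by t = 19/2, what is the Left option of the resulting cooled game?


Original game: {3 | -34} (a switch {a | b} with a > b).
Cooling by t (for t below the temperature (a - b)/2 = 37/2) taxes each move by t: {a | b} cooled by t is {a - t | b + t}.
Cooling amount: t = 19/2
Cooled Left option: 3 - 19/2 = -13/2
Cooled Right option: -34 + 19/2 = -49/2
Cooled game: {-13/2 | -49/2}
Left option = -13/2

-13/2


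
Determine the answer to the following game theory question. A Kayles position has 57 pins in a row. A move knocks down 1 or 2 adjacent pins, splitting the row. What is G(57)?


Kayles: a move removes 1 or 2 adjacent pins from a contiguous row.
Removing pins from a row of k leaves two independent rows (a, b) with a + b = k - 1 (one pin) or a + b = k - 2 (two pins); an end removal gives a = 0.
By Sprague-Grundy, G(k) = mex{ G(a) XOR G(b) } over all these splits. G(0) = 0.
G(1): splits (0,0):0^0=0 -> mex({0}) = 1
G(2): splits (0,1):0^1=1 (0,0):0^0=0 -> mex({0, 1}) = 2
G(3): splits (0,2):0^2=2 (1,1):1^1=0 (0,1):0^1=1 -> mex({0, 1, 2}) = 3
G(4): splits (0,3):0^3=3 (1,2):1^2=3 (0,2):0^2=2 (1,1):1^1=0 -> mex({0, 2, 3}) = 1
G(5): splits (0,4):0^1=1 (1,3):1^3=2 (2,2):2^2=0 (0,3):0^3=3 (1,2):1^2=3 -> mex({0, 1, 2, 3}) = 4
G(6) = mex({0, 1, 2, 4}) = 3
G(7) = mex({0, 1, 3, 4, 5}) = 2
G(8) = mex({0, 2, 3, 5, 6}) = 1
G(9) = mex({0, 1, 2, 3, 6, 7}) = 4
G(10) = mex({0, 1, 3, 4, 5, 7}) = 2
G(11) = mex({0, 1, 2, 3, 4, 5}) = 6
G(12) = mex({0, 1, 2, 3, 5, 6, 7}) = 4
G(13) = mex({0, 2, 3, 4, 6, 7}) = 1
G(14) = mex({0, 1, 4, 5, 6, 7}) = 2
G(15) = mex({0, 1, 2, 3, 4, 5, 6}) = 7
G(16) = mex({0, 2, 3, 5, 6, 7}) = 1
G(17) = mex({0, 1, 2, 3, 5, 6, 7}) = 4
G(18) = mex({0, 1, 2, 4, 5, 6}) = 3
G(19) = mex({0, 1, 3, 4, 5, 7}) = 2
G(20) = mex({0, 2, 3, 4, 5, 6, 7}) = 1
G(21) = mex({0, 1, 2, 3, 5, 6, 7}) = 4
G(22) = mex({0, 1, 2, 3, 4, 5, 7}) = 6
G(23) = mex({0, 1, 2, 3, 4, 5, 6}) = 7
G(24) = mex({0, 1, 2, 3, 5, 6, 7}) = 4
G(25) = mex({0, 2, 3, 4, 6, 7}) = 1
G(26) = mex({0, 1, 3, 4, 5, 6, 7}) = 2
G(27) = mex({0, 1, 2, 3, 4, 5, 6, 7}) = 8
G(28) = mex({0, 1, 2, 3, 4, 6, 7, 8}) = 5
G(29) = mex({0, 1, 2, 3, 5, 6, 7, 8, 9}) = 4
G(30) = mex({0, 1, 2, 3, 4, 5, 6, 9, 10}) = 7
G(31) = mex({0, 1, 3, 4, 5, 7, 10, 11}) = 2
G(32) = mex({0, 2, 3, 4, 5, 6, 7, 9, 11}) = 1
G(33) = mex({0, 1, 2, 3, 4, 5, 6, 7, 9, 12}) = 8
G(34) = mex({0, 1, 2, 3, 4, 5, 7, 8, 11, 12}) = 6
G(35) = mex({0, 1, 2, 3, 4, 5, 6, 8, 9, 10, 11}) = 7
G(36) = mex({0, 1, 2, 3, 5, 6, 7, 9, 10}) = 4
G(37) = mex({0, 2, 3, 4, 6, 7, 9, 10, 11, 12}) = 1
G(38) = mex({0, 1, 3, 4, 5, 6, 7, 9, 10, 11, 12}) = 2
G(39) = mex({0, 1, 2, 4, 5, 6, 7, 9, 10, 12, 14}) = 3
G(40) = mex({0, 2, 3, 4, 6, 7, 11, 12, 14}) = 1
G(41) = mex({0, 1, 2, 3, 5, 6, 7, 9, 10, 11, 12}) = 4
G(42) = mex({0, 1, 2, 3, 4, 5, 6, 9, 10}) = 7
G(43) = mex({0, 1, 3, 4, 5, 7, 9, 10, 12, 15}) = 2
G(44) = mex({0, 2, 3, 4, 5, 6, 7, 9, 10, 12, 15}) = 1
G(45) = mex({0, 1, 2, 3, 4, 5, 6, 7, 9, 10, 12, 14}) = 8
G(46) = mex({0, 1, 3, 4, 5, 7, 8, 11, 12, 14}) = 2
G(47) = mex({0, 1, 2, 3, 4, 5, 6, 8, 9, 10, 11, 12}) = 7
G(48) = mex({0, 1, 2, 3, 5, 6, 7, 9, 10}) = 4
G(49) = mex({0, 2, 3, 4, 6, 7, 9, 10, 11, 12, 15}) = 1
G(50) = mex({0, 1, 4, 5, 6, 7, 9, 11, 12, 14, 15}) = 2
G(51) = mex({0, 1, 2, 3, 4, 5, 6, 7, 9, 12, 14, 15}) = 8
G(52) = mex({0, 2, 3, 4, 5, 6, 7, 8, 11, 12, 15}) = 1
G(53) = mex({0, 1, 2, 3, 5, 6, 7, 8, 9, 10, 11, 12}) = 4
G(54) = mex({0, 1, 2, 3, 4, 5, 6, 9, 10}) = 7
G(55) = mex({0, 1, 3, 4, 5, 7, 9, 10, 11, 12}) = 2
G(56) = mex({0, 2, 3, 4, 5, 6, 7, 9, 10, 11, 12, 13, 14}) = 1
G(57) = mex({0, 1, 2, 3, 5, 6, 7, 9, 10, 12, 13, 14, 15}) = 4
Therefore G(57) = 4.

4


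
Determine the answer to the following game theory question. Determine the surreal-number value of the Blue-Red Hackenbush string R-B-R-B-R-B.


Edges (from ground): R-B-R-B-R-B
By Berlekamp's sign-expansion rule, a Blue-Red Hackenbush stalk has the value of the surreal number whose sign sequence is the edge sequence with B -> + and R -> -.
Sign sequence: -+-+-+
Trace the sign expansion in the surreal number tree, starting from 0:
Edge 1: R (sign -) -> bounds (-inf, 0), value = -1
Edge 2: B (sign +) -> bounds (-1, 0), value = -1/2
Edge 3: R (sign -) -> bounds (-1, -1/2), value = -3/4
Edge 4: B (sign +) -> bounds (-3/4, -1/2), value = -5/8
Edge 5: R (sign -) -> bounds (-3/4, -5/8), value = -11/16
Edge 6: B (sign +) -> bounds (-11/16, -5/8), value = -21/32
Game value = -21/32

-21/32


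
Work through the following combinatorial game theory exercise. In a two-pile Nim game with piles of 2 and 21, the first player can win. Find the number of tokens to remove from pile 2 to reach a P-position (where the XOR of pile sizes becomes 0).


Piles: 2 and 21
Current XOR: 2 XOR 21 = 23 (non-zero, so this is an N-position).
To make the XOR zero, we need to find a move that balances the piles.
For pile 2 (size 21): target = 21 XOR 23 = 2
We reduce pile 2 from 21 to 2.
Tokens removed: 21 - 2 = 19
Verification: 2 XOR 2 = 0

19


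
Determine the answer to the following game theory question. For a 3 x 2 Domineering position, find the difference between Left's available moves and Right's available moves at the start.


Board is 3 x 2 (rows x cols).
Left (vertical) placements: (rows-1) * cols = 2 * 2 = 4
Right (horizontal) placements: rows * (cols-1) = 3 * 1 = 3
Advantage = Left - Right = 4 - 3 = 1

1


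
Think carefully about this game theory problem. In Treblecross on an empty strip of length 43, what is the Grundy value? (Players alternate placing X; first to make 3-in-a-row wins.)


Treblecross: place X on empty cells; 3-in-a-row wins.
Playing within two cells of an existing X lets the opponent win at once, so sensible play treats the cells i-2..i+2 around each X as dead. The player left with no safe cell loses, so this is a normal-play take-away game on strips of safe cells.
Placing X at cell i (0-indexed) of a strip of k safe cells leaves independent strips of sizes max(0, i-2) and max(0, k-i-3). Hence G(k) = mex{ G(max(0,i-2)) XOR G(max(0,k-i-3)) : 0 <= i < k }, with G(0) = 0.
G(1): splits (0,0):0^0=0 -> mex({0}) = 1
G(2): splits (0,0):0^0=0 -> mex({0}) = 1
G(3): splits (0,0):0^0=0 -> mex({0}) = 1
G(4): splits (0,1):0^1=1 (0,0):0^0=0 -> mex({0, 1}) = 2
G(5): splits (0,2):0^1=1 (0,1):0^1=1 (0,0):0^0=0 -> mex({0, 1}) = 2
G(6) = mex({1}) = 0
G(7) = mex({0, 1, 2}) = 3
G(8) = mex({0, 1, 2}) = 3
G(9) = mex({0, 2}) = 1
G(10) = mex({0, 2, 3}) = 1
G(11) = mex({0, 3}) = 1
G(12) = mex({1, 3}) = 0
G(13) = mex({0, 1, 2, 3}) = 4
G(14) = mex({0, 1, 2}) = 3
G(15) = mex({0, 1, 2}) = 3
G(16) = mex({0, 1, 2, 4}) = 3
G(17) = mex({0, 1, 3, 4}) = 2
G(18) = mex({0, 1, 3, 4}) = 2
G(19) = mex({0, 1, 3, 5}) = 2
G(20) = mex({0, 1, 2, 3, 5}) = 4
G(21) = mex({0, 1, 2, 3, 5}) = 4
G(22) = mex({1, 2, 6}) = 0
G(23) = mex({0, 1, 2, 3, 4, 6}) = 5
G(24) = mex({0, 1, 2, 3, 4}) = 5
G(25) = mex({0, 1, 3, 4, 7}) = 2
G(26) = mex({0, 1, 3, 4, 5, 7}) = 2
G(27) = mex({0, 1, 3, 5}) = 2
G(28) = mex({0, 1, 2, 5}) = 3
G(29) = mex({0, 1, 2, 4, 5, 6}) = 3
G(30) = mex({1, 2, 4, 6}) = 0
G(31) = mex({0, 1, 2, 3, 4, 6}) = 5
G(32) = mex({1, 2, 3, 4, 7}) = 0
G(33) = mex({0, 3, 7}) = 1
G(34) = mex({0, 2, 3, 5, 7}) = 1
G(35) = mex({0, 2, 3, 5, 6}) = 1
G(36) = mex({0, 1, 2, 5, 6}) = 3
G(37) = mex({0, 1, 2, 4, 5, 6}) = 3
G(38) = mex({0, 1, 2, 4}) = 3
G(39) = mex({0, 1, 2, 3, 4, 7}) = 5
G(40) = mex({0, 1, 2, 3, 4, 5, 7}) = 6
G(41) = mex({0, 1, 2, 3, 5, 7}) = 4
G(42) = mex({0, 1, 2, 3, 5, 6, 7}) = 4
G(43) = mex({0, 2, 3, 5, 6}) = 1
Therefore G(43) = 1.

1


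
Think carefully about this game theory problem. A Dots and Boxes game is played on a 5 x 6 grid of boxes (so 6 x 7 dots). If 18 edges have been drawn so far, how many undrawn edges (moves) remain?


Grid: 5 x 6 boxes, i.e. 6 rows and 7 columns of dots.
Horizontal edges: (rows + 1) * cols = 6 * 6 = 36
Vertical edges: rows * (cols + 1) = 5 * 7 = 35
Total edges: 36 + 35 = 71
Edges drawn: 18
Remaining: 71 - 18 = 53

53


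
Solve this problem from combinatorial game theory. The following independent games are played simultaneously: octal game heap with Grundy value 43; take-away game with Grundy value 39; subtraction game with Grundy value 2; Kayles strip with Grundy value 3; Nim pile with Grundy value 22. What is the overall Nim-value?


By the Sprague-Grundy theorem, the Grundy value of a sum of games is the XOR of individual Grundy values.
octal game heap: Grundy value = 43. Running XOR: 0 XOR 43 = 43
take-away game: Grundy value = 39. Running XOR: 43 XOR 39 = 12
subtraction game: Grundy value = 2. Running XOR: 12 XOR 2 = 14
Kayles strip: Grundy value = 3. Running XOR: 14 XOR 3 = 13
Nim pile: Grundy value = 22. Running XOR: 13 XOR 22 = 27
The combined Grundy value is 27.

27


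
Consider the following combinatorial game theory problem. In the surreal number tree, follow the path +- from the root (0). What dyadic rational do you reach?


Sign expansion: +-
Rule: track bounds (lo, hi), initially (-inf, +inf). On '+', the current value becomes lo and we move to the simplest number in (value, hi): value + 1 if hi = +inf, otherwise the midpoint (value + hi)/2. On '-', the current value becomes hi and we move to value - 1 if lo = -inf, otherwise the midpoint (lo + value)/2.
Start at 0.
Step 1: sign = +, move right. Bounds: (0, +inf). Value = 1
Step 2: sign = -, move left. Bounds: (0, 1). Value = 1/2
The surreal number with sign expansion +- is 1/2.

1/2


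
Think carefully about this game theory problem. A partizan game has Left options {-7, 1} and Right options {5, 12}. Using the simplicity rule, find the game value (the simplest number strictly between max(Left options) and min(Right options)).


Left options: {-7, 1}, max = 1
Right options: {5, 12}, min = 5
All options are numbers and max(Left) < min(Right), so by the simplicity theorem the value is the simplest (earliest-born) number strictly between 1 and 5.
Integers 2 through 4 all lie strictly between 1 and 5.
Among integers, the simplest (lowest birthday = smallest |n|; 0 is born on day 0, +-n on day n) is 2.
No non-integer in the interval can be simpler: if x is a non-integer in the interval, then floor(x) or ceil(x) also lies in the interval (the interval contains an integer), and both are proper prefixes of x's sign expansion, i.e. born earlier. So the game value is 2.
Game value = 2

2


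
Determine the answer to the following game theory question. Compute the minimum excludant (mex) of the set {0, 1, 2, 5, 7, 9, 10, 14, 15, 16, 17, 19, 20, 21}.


Set = {0, 1, 2, 5, 7, 9, 10, 14, 15, 16, 17, 19, 20, 21}
0 is in the set.
1 is in the set.
2 is in the set.
3 is NOT in the set. This is the mex.
mex = 3

3


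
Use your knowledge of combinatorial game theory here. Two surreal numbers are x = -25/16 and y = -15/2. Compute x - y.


x = -25/16, y = -15/2
Converting to common denominator: 16
x = -25/16, y = -120/16
x - y = -25/16 - -15/2 = 95/16

95/16


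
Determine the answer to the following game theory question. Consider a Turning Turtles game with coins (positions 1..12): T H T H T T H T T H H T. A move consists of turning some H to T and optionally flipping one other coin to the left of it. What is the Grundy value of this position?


Coins: T H T H T T H T T H H T
Key fact: a single head at position k behaves exactly like a Nim heap of size k (turning it to T and optionally flipping a coin at j < k corresponds to moving the heap from k to j, or to 0), and heads combine as a disjunctive sum (two heads at the same place would cancel, matching j XOR j = 0). So the Nim-value is the XOR of the 1-indexed positions of the heads.
Face-up positions (1-indexed): [2, 4, 7, 10, 11]
XOR 0 with 2: 0 XOR 2 = 2
XOR 2 with 4: 2 XOR 4 = 6
XOR 6 with 7: 6 XOR 7 = 1
XOR 1 with 10: 1 XOR 10 = 11
XOR 11 with 11: 11 XOR 11 = 0
Nim-value = 0

0


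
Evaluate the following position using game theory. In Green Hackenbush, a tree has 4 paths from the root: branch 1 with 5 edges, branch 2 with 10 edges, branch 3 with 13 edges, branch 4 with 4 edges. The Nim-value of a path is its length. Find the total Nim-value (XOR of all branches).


The tree has 4 branches from the ground vertex.
In Green Hackenbush, the Nim-value of a simple path of length k is k.
Branch 1: length 5, Nim-value = 5
Branch 2: length 10, Nim-value = 10
Branch 3: length 13, Nim-value = 13
Branch 4: length 4, Nim-value = 4
Total Nim-value = XOR of all branch values:
0 XOR 5 = 5
5 XOR 10 = 15
15 XOR 13 = 2
2 XOR 4 = 6
Nim-value of the tree = 6

6


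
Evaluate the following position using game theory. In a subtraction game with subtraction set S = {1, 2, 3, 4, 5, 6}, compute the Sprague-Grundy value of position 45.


The subtraction set is S = {1, 2, 3, 4, 5, 6}.
G(k) = mex{ G(k - s) : s in S, s <= k }. We compute iteratively: G(0) = 0.
G(1) = mex({0}) = 1
G(2) = mex({0, 1}) = 2
G(3) = mex({0, 1, 2}) = 3
G(4) = mex({0, 1, 2, 3}) = 4
G(5) = mex({0, 1, 2, 3, 4}) = 5
G(6) = mex({0, 1, 2, 3, 4, 5}) = 6
G(7) = mex({1, 2, 3, 4, 5, 6}) = 0
G(8) = mex({0, 2, 3, 4, 5, 6}) = 1
G(9) = mex({0, 1, 3, 4, 5, 6}) = 2
G(10) = mex({0, 1, 2, 4, 5, 6}) = 3
G(11) = mex({0, 1, 2, 3, 5, 6}) = 4
G(12) = mex({0, 1, 2, 3, 4, 6}) = 5
Observe that G(7)..G(12) = 0, 1, 2, 3, 4, 5 repeats G(0)..G(5) = 0, 1, 2, 3, 4, 5.
For k >= max(S) = 6, G(k) is determined by the previous 6 values G(k-6)..G(k-1); a window of 6 consecutive values has recurred shifted by 7, so by induction G(k + 7) = G(k) for all k >= 0: the sequence is periodic from the start with period 7.
One period: G(0..6) = 0, 1, 2, 3, 4, 5, 6.
45 mod 7 = 3, so G(45) = G(3) = 3.

3


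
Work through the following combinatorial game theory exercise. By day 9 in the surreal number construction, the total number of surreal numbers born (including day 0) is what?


Day 0: {|} = 0 is born. Count = 1.
Day n: the number of surreal numbers born by day n is 2^(n+1) - 1.
By day 0: 2^1 - 1 = 1
By day 1: 2^2 - 1 = 3
By day 2: 2^3 - 1 = 7
By day 3: 2^4 - 1 = 15
By day 4: 2^5 - 1 = 31
By day 5: 2^6 - 1 = 63
By day 6: 2^7 - 1 = 127
By day 7: 2^8 - 1 = 255
By day 8: 2^9 - 1 = 511
By day 9: 2^10 - 1 = 1023
By day 9: 1023 surreal numbers.

1023


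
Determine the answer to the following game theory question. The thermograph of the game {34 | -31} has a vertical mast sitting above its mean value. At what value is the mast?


Game = {34 | -31}, a switch {a | b} with numbers a > b.
Its thermograph has left wall a - t and right wall b + t, which meet at t = (a - b)/2, where both equal (a + b)/2. So the mast (mean value) is at (a + b)/2.
Mean = (34 + (-31))/2 = 3/2 = 3/2

3/2


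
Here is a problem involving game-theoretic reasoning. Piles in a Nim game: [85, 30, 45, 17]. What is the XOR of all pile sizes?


We need the XOR (exclusive or) of all pile sizes.
After XOR-ing pile 1 (size 85): 0 XOR 85 = 85
After XOR-ing pile 2 (size 30): 85 XOR 30 = 75
After XOR-ing pile 3 (size 45): 75 XOR 45 = 102
After XOR-ing pile 4 (size 17): 102 XOR 17 = 119
The Nim-value of this position is 119.

119


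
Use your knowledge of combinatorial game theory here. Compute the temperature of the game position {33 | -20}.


The game is {33 | -20}, a switch {a | b} with numbers a > b.
Cooling {a | b} by t gives {a - t | b + t}, which stops being hot when a - t = b + t, i.e. at t = (a - b)/2. So the temperature of a switch is (a - b)/2.
Temperature = (Left option - Right option) / 2
= (33 - (-20)) / 2
= 53 / 2
= 53/2

53/2


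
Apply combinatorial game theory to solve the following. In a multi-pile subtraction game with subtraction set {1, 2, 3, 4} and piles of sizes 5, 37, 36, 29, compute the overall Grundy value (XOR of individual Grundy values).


Subtraction set: {1, 2, 3, 4}
For this subtraction set, G(n) = n mod 5 (period = max + 1 = 5).
Pile 1 (size 5): G(5) = 5 mod 5 = 0
Pile 2 (size 37): G(37) = 37 mod 5 = 2
Pile 3 (size 36): G(36) = 36 mod 5 = 1
Pile 4 (size 29): G(29) = 29 mod 5 = 4
Total Grundy value = XOR of all: 0 XOR 2 XOR 1 XOR 4 = 7

7


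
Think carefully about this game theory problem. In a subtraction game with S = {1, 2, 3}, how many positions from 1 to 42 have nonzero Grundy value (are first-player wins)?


Subtraction set S = {1, 2, 3}, so G(n) = n mod 4.
G(n) = 0 when n is a multiple of 4.
Multiples of 4 in [1, 42]: 10
N-positions (nonzero Grundy) = 42 - 10 = 32

32


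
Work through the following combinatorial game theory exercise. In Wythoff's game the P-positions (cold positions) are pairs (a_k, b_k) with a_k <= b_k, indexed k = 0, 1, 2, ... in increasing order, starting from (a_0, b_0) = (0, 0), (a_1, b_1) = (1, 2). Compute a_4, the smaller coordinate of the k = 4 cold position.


By Wythoff's theorem, a_k = floor(k * phi) and b_k = floor(k * phi^2) = a_k + k, where phi = (1 + sqrt(5))/2 is the golden ratio.
phi = (1 + sqrt(5))/2 = 1.618034
k = 4
k * phi = 4 * 1.618034 = 6.472136
a_4 = floor(k * phi) = 6

6


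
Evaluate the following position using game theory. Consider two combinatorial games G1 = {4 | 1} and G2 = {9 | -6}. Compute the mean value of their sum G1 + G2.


G1 = {4 | 1}, G2 = {9 | -6}
Each is a switch {a | b} with numbers a > b; its mean value is (a + b)/2, and mean value is additive over game sums: m(G1 + G2) = m(G1) + m(G2).
Mean of G1 = (4 + (1))/2 = 5/2 = 5/2
Mean of G2 = (9 + (-6))/2 = 3/2 = 3/2
Mean of G1 + G2 = 5/2 + 3/2 = 4

4


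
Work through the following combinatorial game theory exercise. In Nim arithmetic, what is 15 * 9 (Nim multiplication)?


Nim multiplication is bilinear over XOR: (u XOR v) * w = (u*w) XOR (v*w).
So we split each operand into its bit components and XOR the pairwise Nim products.
15 = 1 + 2 + 4 + 8 (as XOR of powers of 2).
9 = 1 + 8 (as XOR of powers of 2).
Using the standard Nim-product table on single bits:
  2*2 = 3,   2*4 = 8,   2*8 = 12,
  4*4 = 6,   4*8 = 11,  8*8 = 13,
and  1*x = x (identity), k*l = l*k (commutative).
Pairwise Nim products:
  1 * 1 = 1
  1 * 8 = 8
  2 * 1 = 2
  2 * 8 = 12
  4 * 1 = 4
  4 * 8 = 11
  8 * 1 = 8
  8 * 8 = 13
XOR them: 1 XOR 8 XOR 2 XOR 12 XOR 4 XOR 11 XOR 8 XOR 13 = 13.
Result: 15 * 9 = 13 (in Nim).

13


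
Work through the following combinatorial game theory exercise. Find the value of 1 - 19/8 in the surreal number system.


x = 1, y = 19/8
Converting to common denominator: 8
x = 8/8, y = 19/8
x - y = 1 - 19/8 = -11/8

-11/8


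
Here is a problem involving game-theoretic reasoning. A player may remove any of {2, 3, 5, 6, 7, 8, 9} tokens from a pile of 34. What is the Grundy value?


The subtraction set is S = {2, 3, 5, 6, 7, 8, 9}.
G(k) = mex{ G(k - s) : s in S, s <= k }. We compute iteratively: G(0) = 0.
G(1) = mex({}) = 0
G(2) = mex({0}) = 1
G(3) = mex({0}) = 1
G(4) = mex({0, 1}) = 2
G(5) = mex({0, 1}) = 2
G(6) = mex({0, 1, 2}) = 3
G(7) = mex({0, 1, 2}) = 3
G(8) = mex({0, 1, 2, 3}) = 4
G(9) = mex({0, 1, 2, 3}) = 4
G(10) = mex({0, 1, 2, 3, 4}) = 5
G(11) = mex({1, 2, 3, 4}) = 0
G(12) = mex({1, 2, 3, 4, 5}) = 0
G(13) = mex({0, 2, 3, 4, 5}) = 1
G(14) = mex({0, 2, 3, 4}) = 1
G(15) = mex({0, 1, 3, 4, 5}) = 2
G(16) = mex({0, 1, 3, 4, 5}) = 2
G(17) = mex({0, 1, 2, 4, 5}) = 3
G(18) = mex({0, 1, 2, 4, 5}) = 3
G(19) = mex({0, 1, 2, 3, 5}) = 4
Observe that G(11)..G(19) = 0, 0, 1, 1, 2, 2, 3, 3, 4 repeats G(0)..G(8) = 0, 0, 1, 1, 2, 2, 3, 3, 4.
For k >= max(S) = 9, G(k) is determined by the previous 9 values G(k-9)..G(k-1); a window of 9 consecutive values has recurred shifted by 11, so by induction G(k + 11) = G(k) for all k >= 0: the sequence is periodic from the start with period 11.
One period: G(0..10) = 0, 0, 1, 1, 2, 2, 3, 3, 4, 4, 5.
34 mod 11 = 1, so G(34) = G(1) = 0.

0


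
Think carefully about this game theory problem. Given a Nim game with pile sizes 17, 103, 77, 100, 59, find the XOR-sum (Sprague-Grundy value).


We need the XOR (exclusive or) of all pile sizes.
After XOR-ing pile 1 (size 17): 0 XOR 17 = 17
After XOR-ing pile 2 (size 103): 17 XOR 103 = 118
After XOR-ing pile 3 (size 77): 118 XOR 77 = 59
After XOR-ing pile 4 (size 100): 59 XOR 100 = 95
After XOR-ing pile 5 (size 59): 95 XOR 59 = 100
The Nim-value of this position is 100.

100


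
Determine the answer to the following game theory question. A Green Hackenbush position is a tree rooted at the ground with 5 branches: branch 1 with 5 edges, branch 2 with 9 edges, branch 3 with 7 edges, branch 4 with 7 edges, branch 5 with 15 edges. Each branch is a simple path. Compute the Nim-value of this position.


The tree has 5 branches from the ground vertex.
In Green Hackenbush, the Nim-value of a simple path of length k is k.
Branch 1: length 5, Nim-value = 5
Branch 2: length 9, Nim-value = 9
Branch 3: length 7, Nim-value = 7
Branch 4: length 7, Nim-value = 7
Branch 5: length 15, Nim-value = 15
Total Nim-value = XOR of all branch values:
0 XOR 5 = 5
5 XOR 9 = 12
12 XOR 7 = 11
11 XOR 7 = 12
12 XOR 15 = 3
Nim-value of the tree = 3

3


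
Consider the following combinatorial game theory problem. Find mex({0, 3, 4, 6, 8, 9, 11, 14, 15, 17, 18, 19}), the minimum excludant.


Set = {0, 3, 4, 6, 8, 9, 11, 14, 15, 17, 18, 19}
0 is in the set.
1 is NOT in the set. This is the mex.
mex = 1

1


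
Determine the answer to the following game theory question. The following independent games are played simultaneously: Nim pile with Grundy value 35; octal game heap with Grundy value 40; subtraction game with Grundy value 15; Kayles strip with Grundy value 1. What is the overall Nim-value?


By the Sprague-Grundy theorem, the Grundy value of a sum of games is the XOR of individual Grundy values.
Nim pile: Grundy value = 35. Running XOR: 0 XOR 35 = 35
octal game heap: Grundy value = 40. Running XOR: 35 XOR 40 = 11
subtraction game: Grundy value = 15. Running XOR: 11 XOR 15 = 4
Kayles strip: Grundy value = 1. Running XOR: 4 XOR 1 = 5
The combined Grundy value is 5.

5


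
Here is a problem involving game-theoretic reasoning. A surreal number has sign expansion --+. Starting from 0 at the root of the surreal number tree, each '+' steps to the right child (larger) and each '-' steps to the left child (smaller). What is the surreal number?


Sign expansion: --+
Rule: track bounds (lo, hi), initially (-inf, +inf). On '+', the current value becomes lo and we move to the simplest number in (value, hi): value + 1 if hi = +inf, otherwise the midpoint (value + hi)/2. On '-', the current value becomes hi and we move to value - 1 if lo = -inf, otherwise the midpoint (lo + value)/2.
Start at 0.
Step 1: sign = -, move left. Bounds: (-inf, 0). Value = -1
Step 2: sign = -, move left. Bounds: (-inf, -1). Value = -2
Step 3: sign = +, move right. Bounds: (-2, -1). Value = -3/2
The surreal number with sign expansion --+ is -3/2.

-3/2


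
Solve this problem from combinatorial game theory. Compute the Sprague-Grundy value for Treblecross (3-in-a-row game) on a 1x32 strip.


Treblecross: place X on empty cells; 3-in-a-row wins.
Playing within two cells of an existing X lets the opponent win at once, so sensible play treats the cells i-2..i+2 around each X as dead. The player left with no safe cell loses, so this is a normal-play take-away game on strips of safe cells.
Placing X at cell i (0-indexed) of a strip of k safe cells leaves independent strips of sizes max(0, i-2) and max(0, k-i-3). Hence G(k) = mex{ G(max(0,i-2)) XOR G(max(0,k-i-3)) : 0 <= i < k }, with G(0) = 0.
G(1): splits (0,0):0^0=0 -> mex({0}) = 1
G(2): splits (0,0):0^0=0 -> mex({0}) = 1
G(3): splits (0,0):0^0=0 -> mex({0}) = 1
G(4): splits (0,1):0^1=1 (0,0):0^0=0 -> mex({0, 1}) = 2
G(5): splits (0,2):0^1=1 (0,1):0^1=1 (0,0):0^0=0 -> mex({0, 1}) = 2
G(6) = mex({1}) = 0
G(7) = mex({0, 1, 2}) = 3
G(8) = mex({0, 1, 2}) = 3
G(9) = mex({0, 2}) = 1
G(10) = mex({0, 2, 3}) = 1
G(11) = mex({0, 3}) = 1
G(12) = mex({1, 3}) = 0
G(13) = mex({0, 1, 2, 3}) = 4
G(14) = mex({0, 1, 2}) = 3
G(15) = mex({0, 1, 2}) = 3
G(16) = mex({0, 1, 2, 4}) = 3
G(17) = mex({0, 1, 3, 4}) = 2
G(18) = mex({0, 1, 3, 4}) = 2
G(19) = mex({0, 1, 3, 5}) = 2
G(20) = mex({0, 1, 2, 3, 5}) = 4
G(21) = mex({0, 1, 2, 3, 5}) = 4
G(22) = mex({1, 2, 6}) = 0
G(23) = mex({0, 1, 2, 3, 4, 6}) = 5
G(24) = mex({0, 1, 2, 3, 4}) = 5
G(25) = mex({0, 1, 3, 4, 7}) = 2
G(26) = mex({0, 1, 3, 4, 5, 7}) = 2
G(27) = mex({0, 1, 3, 5}) = 2
G(28) = mex({0, 1, 2, 5}) = 3
G(29) = mex({0, 1, 2, 4, 5, 6}) = 3
G(30) = mex({1, 2, 4, 6}) = 0
G(31) = mex({0, 1, 2, 3, 4, 6}) = 5
G(32) = mex({1, 2, 3, 4, 7}) = 0
Therefore G(32) = 0.

0


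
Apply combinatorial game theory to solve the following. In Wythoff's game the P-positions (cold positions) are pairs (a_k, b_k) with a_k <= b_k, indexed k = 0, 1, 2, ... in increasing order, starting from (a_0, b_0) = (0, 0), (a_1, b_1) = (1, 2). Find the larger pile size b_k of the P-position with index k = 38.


By Wythoff's theorem, a_k = floor(k * phi) and b_k = floor(k * phi^2) = a_k + k, where phi = (1 + sqrt(5))/2 is the golden ratio.
phi = (1 + sqrt(5))/2 = 1.618034
phi^2 = phi + 1 = 2.618034
k = 38
k * phi^2 = 38 * 2.618034 = 99.485292
b_38 = floor(k * phi^2) = 99 (check: a_38 + k = 61 + 38 = 99)

99


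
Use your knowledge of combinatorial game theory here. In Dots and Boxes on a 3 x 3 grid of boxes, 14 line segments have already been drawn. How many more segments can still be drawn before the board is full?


Grid: 3 x 3 boxes, i.e. 4 rows and 4 columns of dots.
Horizontal edges: (rows + 1) * cols = 4 * 3 = 12
Vertical edges: rows * (cols + 1) = 3 * 4 = 12
Total edges: 12 + 12 = 24
Edges drawn: 14
Remaining: 24 - 14 = 10

10


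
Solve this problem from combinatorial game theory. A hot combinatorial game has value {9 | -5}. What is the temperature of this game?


The game is {9 | -5}, a switch {a | b} with numbers a > b.
Cooling {a | b} by t gives {a - t | b + t}, which stops being hot when a - t = b + t, i.e. at t = (a - b)/2. So the temperature of a switch is (a - b)/2.
Temperature = (Left option - Right option) / 2
= (9 - (-5)) / 2
= 14 / 2
= 7

7


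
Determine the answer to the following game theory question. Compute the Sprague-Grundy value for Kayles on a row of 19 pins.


Kayles: a move removes 1 or 2 adjacent pins from a contiguous row.
Removing pins from a row of k leaves two independent rows (a, b) with a + b = k - 1 (one pin) or a + b = k - 2 (two pins); an end removal gives a = 0.
By Sprague-Grundy, G(k) = mex{ G(a) XOR G(b) } over all these splits. G(0) = 0.
G(1): splits (0,0):0^0=0 -> mex({0}) = 1
G(2): splits (0,1):0^1=1 (0,0):0^0=0 -> mex({0, 1}) = 2
G(3): splits (0,2):0^2=2 (1,1):1^1=0 (0,1):0^1=1 -> mex({0, 1, 2}) = 3
G(4): splits (0,3):0^3=3 (1,2):1^2=3 (0,2):0^2=2 (1,1):1^1=0 -> mex({0, 2, 3}) = 1
G(5): splits (0,4):0^1=1 (1,3):1^3=2 (2,2):2^2=0 (0,3):0^3=3 (1,2):1^2=3 -> mex({0, 1, 2, 3}) = 4
G(6) = mex({0, 1, 2, 4}) = 3
G(7) = mex({0, 1, 3, 4, 5}) = 2
G(8) = mex({0, 2, 3, 5, 6}) = 1
G(9) = mex({0, 1, 2, 3, 6, 7}) = 4
G(10) = mex({0, 1, 3, 4, 5, 7}) = 2
G(11) = mex({0, 1, 2, 3, 4, 5}) = 6
G(12) = mex({0, 1, 2, 3, 5, 6, 7}) = 4
G(13) = mex({0, 2, 3, 4, 6, 7}) = 1
G(14) = mex({0, 1, 4, 5, 6, 7}) = 2
G(15) = mex({0, 1, 2, 3, 4, 5, 6}) = 7
G(16) = mex({0, 2, 3, 5, 6, 7}) = 1
G(17) = mex({0, 1, 2, 3, 5, 6, 7}) = 4
G(18) = mex({0, 1, 2, 4, 5, 6}) = 3
G(19) = mex({0, 1, 3, 4, 5, 7}) = 2
Therefore G(19) = 2.

2


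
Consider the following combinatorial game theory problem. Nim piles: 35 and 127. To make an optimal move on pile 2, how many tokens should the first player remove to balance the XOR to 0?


Piles: 35 and 127
Current XOR: 35 XOR 127 = 92 (non-zero, so this is an N-position).
To make the XOR zero, we need to find a move that balances the piles.
For pile 2 (size 127): target = 127 XOR 92 = 35
We reduce pile 2 from 127 to 35.
Tokens removed: 127 - 35 = 92
Verification: 35 XOR 35 = 0

92


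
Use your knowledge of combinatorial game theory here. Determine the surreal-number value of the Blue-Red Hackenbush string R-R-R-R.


Edges (from ground): R-R-R-R
By Berlekamp's sign-expansion rule, a Blue-Red Hackenbush stalk has the value of the surreal number whose sign sequence is the edge sequence with B -> + and R -> -.
Sign sequence: ----
Trace the sign expansion in the surreal number tree, starting from 0:
Edge 1: R (sign -) -> bounds (-inf, 0), value = -1
Edge 2: R (sign -) -> bounds (-inf, -1), value = -2
Edge 3: R (sign -) -> bounds (-inf, -2), value = -3
Edge 4: R (sign -) -> bounds (-inf, -3), value = -4
Game value = -4

-4


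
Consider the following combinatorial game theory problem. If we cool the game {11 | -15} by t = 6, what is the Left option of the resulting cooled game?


Original game: {11 | -15} (a switch {a | b} with a > b).
Cooling by t (for t below the temperature (a - b)/2 = 13) taxes each move by t: {a | b} cooled by t is {a - t | b + t}.
Cooling amount: t = 6
Cooled Left option: 11 - 6 = 5
Cooled Right option: -15 + 6 = -9
Cooled game: {5 | -9}
Left option = 5

5


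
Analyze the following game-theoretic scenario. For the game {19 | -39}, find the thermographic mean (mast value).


Game = {19 | -39}, a switch {a | b} with numbers a > b.
Its thermograph has left wall a - t and right wall b + t, which meet at t = (a - b)/2, where both equal (a + b)/2. So the mast (mean value) is at (a + b)/2.
Mean = (19 + (-39))/2 = -20/2 = -10

-10


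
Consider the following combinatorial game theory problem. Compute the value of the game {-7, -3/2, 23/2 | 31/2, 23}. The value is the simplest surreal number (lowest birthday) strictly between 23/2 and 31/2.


Left options: {-7, -3/2, 23/2}, max = 23/2
Right options: {31/2, 23}, min = 31/2
All options are numbers and max(Left) < min(Right), so by the simplicity theorem the value is the simplest (earliest-born) number strictly between 23/2 and 31/2.
Integers 12 through 15 all lie strictly between 23/2 and 31/2.
Among integers, the simplest (lowest birthday = smallest |n|; 0 is born on day 0, +-n on day n) is 12.
No non-integer in the interval can be simpler: if x is a non-integer in the interval, then floor(x) or ceil(x) also lies in the interval (the interval contains an integer), and both are proper prefixes of x's sign expansion, i.e. born earlier. So the game value is 12.
Game value = 12

12


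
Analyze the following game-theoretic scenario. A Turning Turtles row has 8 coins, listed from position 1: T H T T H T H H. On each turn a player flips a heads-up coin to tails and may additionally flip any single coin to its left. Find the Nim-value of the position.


Coins: T H T T H T H H
Key fact: a single head at position k behaves exactly like a Nim heap of size k (turning it to T and optionally flipping a coin at j < k corresponds to moving the heap from k to j, or to 0), and heads combine as a disjunctive sum (two heads at the same place would cancel, matching j XOR j = 0). So the Nim-value is the XOR of the 1-indexed positions of the heads.
Face-up positions (1-indexed): [2, 5, 7, 8]
XOR 0 with 2: 0 XOR 2 = 2
XOR 2 with 5: 2 XOR 5 = 7
XOR 7 with 7: 7 XOR 7 = 0
XOR 0 with 8: 0 XOR 8 = 8
Nim-value = 8

8


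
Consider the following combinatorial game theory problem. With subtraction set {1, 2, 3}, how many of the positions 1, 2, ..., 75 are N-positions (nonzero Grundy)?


Subtraction set S = {1, 2, 3}, so G(n) = n mod 4.
G(n) = 0 when n is a multiple of 4.
Multiples of 4 in [1, 75]: 18
N-positions (nonzero Grundy) = 75 - 18 = 57

57


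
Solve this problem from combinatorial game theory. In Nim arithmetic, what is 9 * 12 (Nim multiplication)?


Nim multiplication is bilinear over XOR: (u XOR v) * w = (u*w) XOR (v*w).
So we split each operand into its bit components and XOR the pairwise Nim products.
9 = 1 + 8 (as XOR of powers of 2).
12 = 4 + 8 (as XOR of powers of 2).
Using the standard Nim-product table on single bits:
  2*2 = 3,   2*4 = 8,   2*8 = 12,
  4*4 = 6,   4*8 = 11,  8*8 = 13,
and  1*x = x (identity), k*l = l*k (commutative).
Pairwise Nim products:
  1 * 4 = 4
  1 * 8 = 8
  8 * 4 = 11
  8 * 8 = 13
XOR them: 4 XOR 8 XOR 11 XOR 13 = 10.
Result: 9 * 12 = 10 (in Nim).

10


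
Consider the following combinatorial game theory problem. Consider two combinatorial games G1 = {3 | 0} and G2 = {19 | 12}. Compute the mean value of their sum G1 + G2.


G1 = {3 | 0}, G2 = {19 | 12}
Each is a switch {a | b} with numbers a > b; its mean value is (a + b)/2, and mean value is additive over game sums: m(G1 + G2) = m(G1) + m(G2).
Mean of G1 = (3 + (0))/2 = 3/2 = 3/2
Mean of G2 = (19 + (12))/2 = 31/2 = 31/2
Mean of G1 + G2 = 3/2 + 31/2 = 17

17


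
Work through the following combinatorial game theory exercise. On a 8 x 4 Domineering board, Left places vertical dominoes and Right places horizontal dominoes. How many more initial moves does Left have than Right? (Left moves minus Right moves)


Board is 8 x 4 (rows x cols).
Left (vertical) placements: (rows-1) * cols = 7 * 4 = 28
Right (horizontal) placements: rows * (cols-1) = 8 * 3 = 24
Advantage = Left - Right = 28 - 24 = 4

4


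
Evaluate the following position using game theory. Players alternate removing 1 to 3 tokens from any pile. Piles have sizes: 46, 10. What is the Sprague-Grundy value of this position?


Subtraction set: {1, 2, 3}
For this subtraction set, G(n) = n mod 4 (period = max + 1 = 4).
Pile 1 (size 46): G(46) = 46 mod 4 = 2
Pile 2 (size 10): G(10) = 10 mod 4 = 2
Total Grundy value = XOR of all: 2 XOR 2 = 0

0


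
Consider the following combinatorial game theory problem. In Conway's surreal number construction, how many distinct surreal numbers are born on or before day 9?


Day 0: {|} = 0 is born. Count = 1.
Day n: the number of surreal numbers born by day n is 2^(n+1) - 1.
By day 0: 2^1 - 1 = 1
By day 1: 2^2 - 1 = 3
By day 2: 2^3 - 1 = 7
By day 3: 2^4 - 1 = 15
By day 4: 2^5 - 1 = 31
By day 5: 2^6 - 1 = 63
By day 6: 2^7 - 1 = 127
By day 7: 2^8 - 1 = 255
By day 8: 2^9 - 1 = 511
By day 9: 2^10 - 1 = 1023
By day 9: 1023 surreal numbers.

1023


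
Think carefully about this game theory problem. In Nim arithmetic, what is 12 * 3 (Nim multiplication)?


Nim multiplication is bilinear over XOR: (u XOR v) * w = (u*w) XOR (v*w).
So we split each operand into its bit components and XOR the pairwise Nim products.
12 = 4 + 8 (as XOR of powers of 2).
3 = 1 + 2 (as XOR of powers of 2).
Using the standard Nim-product table on single bits:
  2*2 = 3,   2*4 = 8,   2*8 = 12,
  4*4 = 6,   4*8 = 11,  8*8 = 13,
and  1*x = x (identity), k*l = l*k (commutative).
Pairwise Nim products:
  4 * 1 = 4
  4 * 2 = 8
  8 * 1 = 8
  8 * 2 = 12
XOR them: 4 XOR 8 XOR 8 XOR 12 = 8.
Result: 12 * 3 = 8 (in Nim).

8


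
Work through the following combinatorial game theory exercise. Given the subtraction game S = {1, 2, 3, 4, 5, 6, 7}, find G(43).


The subtraction set is S = {1, 2, 3, 4, 5, 6, 7}.
G(k) = mex{ G(k - s) : s in S, s <= k }. We compute iteratively: G(0) = 0.
G(1) = mex({0}) = 1
G(2) = mex({0, 1}) = 2
G(3) = mex({0, 1, 2}) = 3
G(4) = mex({0, 1, 2, 3}) = 4
G(5) = mex({0, 1, 2, 3, 4}) = 5
G(6) = mex({0, 1, 2, 3, 4, 5}) = 6
G(7) = mex({0, 1, 2, 3, 4, 5, 6}) = 7
G(8) = mex({1, 2, 3, 4, 5, 6, 7}) = 0
G(9) = mex({0, 2, 3, 4, 5, 6, 7}) = 1
G(10) = mex({0, 1, 3, 4, 5, 6, 7}) = 2
G(11) = mex({0, 1, 2, 4, 5, 6, 7}) = 3
G(12) = mex({0, 1, 2, 3, 5, 6, 7}) = 4
G(13) = mex({0, 1, 2, 3, 4, 6, 7}) = 5
G(14) = mex({0, 1, 2, 3, 4, 5, 7}) = 6
Observe that G(8)..G(14) = 0, 1, 2, 3, 4, 5, 6 repeats G(0)..G(6) = 0, 1, 2, 3, 4, 5, 6.
For k >= max(S) = 7, G(k) is determined by the previous 7 values G(k-7)..G(k-1); a window of 7 consecutive values has recurred shifted by 8, so by induction G(k + 8) = G(k) for all k >= 0: the sequence is periodic from the start with period 8.
One period: G(0..7) = 0, 1, 2, 3, 4, 5, 6, 7.
43 mod 8 = 3, so G(43) = G(3) = 3.

3


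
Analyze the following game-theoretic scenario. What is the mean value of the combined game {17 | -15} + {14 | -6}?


G1 = {17 | -15}, G2 = {14 | -6}
Each is a switch {a | b} with numbers a > b; its mean value is (a + b)/2, and mean value is additive over game sums: m(G1 + G2) = m(G1) + m(G2).
Mean of G1 = (17 + (-15))/2 = 2/2 = 1
Mean of G2 = (14 + (-6))/2 = 8/2 = 4
Mean of G1 + G2 = 1 + 4 = 5

5


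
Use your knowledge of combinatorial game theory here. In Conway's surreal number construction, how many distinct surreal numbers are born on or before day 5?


Day 0: {|} = 0 is born. Count = 1.
Day n: the number of surreal numbers born by day n is 2^(n+1) - 1.
By day 0: 2^1 - 1 = 1
By day 1: 2^2 - 1 = 3
By day 2: 2^3 - 1 = 7
By day 3: 2^4 - 1 = 15
By day 4: 2^5 - 1 = 31
By day 5: 2^6 - 1 = 63
By day 5: 63 surreal numbers.

63


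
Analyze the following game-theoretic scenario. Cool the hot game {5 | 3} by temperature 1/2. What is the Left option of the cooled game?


Original game: {5 | 3} (a switch {a | b} with a > b).
Cooling by t (for t below the temperature (a - b)/2 = 1) taxes each move by t: {a | b} cooled by t is {a - t | b + t}.
Cooling amount: t = 1/2
Cooled Left option: 5 - 1/2 = 9/2
Cooled Right option: 3 + 1/2 = 7/2
Cooled game: {9/2 | 7/2}
Left option = 9/2

9/2


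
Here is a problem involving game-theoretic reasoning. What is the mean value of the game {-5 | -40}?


Game = {-5 | -40}, a switch {a | b} with numbers a > b.
Its thermograph has left wall a - t and right wall b + t, which meet at t = (a - b)/2, where both equal (a + b)/2. So the mast (mean value) is at (a + b)/2.
Mean = (-5 + (-40))/2 = -45/2 = -45/2

-45/2


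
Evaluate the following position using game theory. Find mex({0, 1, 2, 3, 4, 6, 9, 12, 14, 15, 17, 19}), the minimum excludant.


Set = {0, 1, 2, 3, 4, 6, 9, 12, 14, 15, 17, 19}
0 is in the set.
1 is in the set.
2 is in the set.
3 is in the set.
4 is in the set.
5 is NOT in the set. This is the mex.
mex = 5

5


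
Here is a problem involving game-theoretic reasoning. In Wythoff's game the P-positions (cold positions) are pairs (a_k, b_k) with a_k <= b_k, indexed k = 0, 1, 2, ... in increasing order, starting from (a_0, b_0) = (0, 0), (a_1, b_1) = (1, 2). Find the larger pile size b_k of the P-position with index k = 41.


By Wythoff's theorem, a_k = floor(k * phi) and b_k = floor(k * phi^2) = a_k + k, where phi = (1 + sqrt(5))/2 is the golden ratio.
phi = (1 + sqrt(5))/2 = 1.618034
phi^2 = phi + 1 = 2.618034
k = 41
k * phi^2 = 41 * 2.618034 = 107.339394
b_41 = floor(k * phi^2) = 107 (check: a_41 + k = 66 + 41 = 107)

107


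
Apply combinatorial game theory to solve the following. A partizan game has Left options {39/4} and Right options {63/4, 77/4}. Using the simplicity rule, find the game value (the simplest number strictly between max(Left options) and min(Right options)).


Left options: {39/4}, max = 39/4
Right options: {63/4, 77/4}, min = 63/4
All options are numbers and max(Left) < min(Right), so by the simplicity theorem the value is the simplest (earliest-born) number strictly between 39/4 and 63/4.
Integers 10 through 15 all lie strictly between 39/4 and 63/4.
Among integers, the simplest (lowest birthday = smallest |n|; 0 is born on day 0, +-n on day n) is 10.
No non-integer in the interval can be simpler: if x is a non-integer in the interval, then floor(x) or ceil(x) also lies in the interval (the interval contains an integer), and both are proper prefixes of x's sign expansion, i.e. born earlier. So the game value is 10.
Game value = 10

10


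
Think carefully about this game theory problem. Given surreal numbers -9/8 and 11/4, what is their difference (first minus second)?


x = -9/8, y = 11/4
Converting to common denominator: 8
x = -9/8, y = 22/8
x - y = -9/8 - 11/4 = -31/8

-31/8


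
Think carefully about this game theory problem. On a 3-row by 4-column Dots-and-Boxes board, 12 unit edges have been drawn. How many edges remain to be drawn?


Grid: 3 x 4 boxes, i.e. 4 rows and 5 columns of dots.
Horizontal edges: (rows + 1) * cols = 4 * 4 = 16
Vertical edges: rows * (cols + 1) = 3 * 5 = 15
Total edges: 16 + 15 = 31
Edges drawn: 12
Remaining: 31 - 12 = 19

19


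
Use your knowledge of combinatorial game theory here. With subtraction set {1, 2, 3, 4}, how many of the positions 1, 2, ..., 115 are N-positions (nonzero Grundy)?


Subtraction set S = {1, 2, 3, 4}, so G(n) = n mod 5.
G(n) = 0 when n is a multiple of 5.
Multiples of 5 in [1, 115]: 23
N-positions (nonzero Grundy) = 115 - 23 = 92

92


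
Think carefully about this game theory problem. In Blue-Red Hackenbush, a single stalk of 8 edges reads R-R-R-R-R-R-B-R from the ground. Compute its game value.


Edges (from ground): R-R-R-R-R-R-B-R
By Berlekamp's sign-expansion rule, a Blue-Red Hackenbush stalk has the value of the surreal number whose sign sequence is the edge sequence with B -> + and R -> -.
Sign sequence: ------+-
Trace the sign expansion in the surreal number tree, starting from 0:
Edge 1: R (sign -) -> bounds (-inf, 0), value = -1
Edge 2: R (sign -) -> bounds (-inf, -1), value = -2
Edge 3: R (sign -) -> bounds (-inf, -2), value = -3
Edge 4: R (sign -) -> bounds (-inf, -3), value = -4
Edge 5: R (sign -) -> bounds (-inf, -4), value = -5
Edge 6: R (sign -) -> bounds (-inf, -5), value = -6
Edge 7: B (sign +) -> bounds (-6, -5), value = -11/2
Edge 8: R (sign -) -> bounds (-6, -11/2), value = -23/4
Game value = -23/4

-23/4
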